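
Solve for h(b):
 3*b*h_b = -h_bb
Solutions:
 h(b) = C1 + C2*erf(sqrt(6)*b/2)


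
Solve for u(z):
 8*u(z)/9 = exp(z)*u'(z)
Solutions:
 u(z) = C1*exp(-8*exp(-z)/9)


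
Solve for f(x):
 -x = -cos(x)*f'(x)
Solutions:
 f(x) = C1 + Integral(x/cos(x), x)


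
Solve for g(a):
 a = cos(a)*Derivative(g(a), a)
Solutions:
 g(a) = C1 + Integral(a/cos(a), a)


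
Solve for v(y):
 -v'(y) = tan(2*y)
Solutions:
 v(y) = C1 + log(cos(2*y))/2


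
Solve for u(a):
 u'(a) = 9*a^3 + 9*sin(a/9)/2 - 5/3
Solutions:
 u(a) = C1 + 9*a^4/4 - 5*a/3 - 81*cos(a/9)/2


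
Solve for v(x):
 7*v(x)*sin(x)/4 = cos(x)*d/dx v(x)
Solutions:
 v(x) = C1/cos(x)^(7/4)


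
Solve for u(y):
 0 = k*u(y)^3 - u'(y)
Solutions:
 u(y) = -sqrt(2)*sqrt(-1/(C1 + k*y))/2
 u(y) = sqrt(2)*sqrt(-1/(C1 + k*y))/2


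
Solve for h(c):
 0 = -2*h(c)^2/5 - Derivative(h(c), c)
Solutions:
 h(c) = 5/(C1 + 2*c)


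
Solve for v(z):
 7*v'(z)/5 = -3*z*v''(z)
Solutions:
 v(z) = C1 + C2*z^(8/15)


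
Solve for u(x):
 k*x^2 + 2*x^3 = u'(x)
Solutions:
 u(x) = C1 + k*x^3/3 + x^4/2


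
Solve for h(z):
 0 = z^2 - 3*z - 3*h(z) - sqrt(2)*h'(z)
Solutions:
 h(z) = C1*exp(-3*sqrt(2)*z/2) + z^2/3 - z - 2*sqrt(2)*z/9 + 4/27 + sqrt(2)/3


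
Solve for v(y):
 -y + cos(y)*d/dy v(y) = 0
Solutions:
 v(y) = C1 + Integral(y/cos(y), y)


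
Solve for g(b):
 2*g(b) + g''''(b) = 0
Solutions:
 g(b) = (C1*sin(2^(3/4)*b/2) + C2*cos(2^(3/4)*b/2))*exp(-2^(3/4)*b/2) + (C3*sin(2^(3/4)*b/2) + C4*cos(2^(3/4)*b/2))*exp(2^(3/4)*b/2)


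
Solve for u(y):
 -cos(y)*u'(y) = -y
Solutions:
 u(y) = C1 + Integral(y/cos(y), y)


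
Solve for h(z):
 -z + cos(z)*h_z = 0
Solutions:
 h(z) = C1 + Integral(z/cos(z), z)


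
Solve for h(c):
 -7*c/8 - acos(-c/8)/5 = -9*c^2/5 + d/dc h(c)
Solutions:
 h(c) = C1 + 3*c^3/5 - 7*c^2/16 - c*acos(-c/8)/5 - sqrt(64 - c^2)/5


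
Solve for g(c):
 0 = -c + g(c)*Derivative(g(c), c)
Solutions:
 g(c) = -sqrt(C1 + c^2)
 g(c) = sqrt(C1 + c^2)


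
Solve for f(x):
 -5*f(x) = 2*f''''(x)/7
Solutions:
 f(x) = (C1*sin(70^(1/4)*x/2) + C2*cos(70^(1/4)*x/2))*exp(-70^(1/4)*x/2) + (C3*sin(70^(1/4)*x/2) + C4*cos(70^(1/4)*x/2))*exp(70^(1/4)*x/2)


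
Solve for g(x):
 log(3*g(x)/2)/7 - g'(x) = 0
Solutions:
 7*Integral(1/(-log(_y) - log(3) + log(2)), (_y, g(x))) = C1 - x


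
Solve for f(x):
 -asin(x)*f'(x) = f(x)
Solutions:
 f(x) = C1*exp(-Integral(1/asin(x), x))


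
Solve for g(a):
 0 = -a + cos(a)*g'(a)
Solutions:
 g(a) = C1 + Integral(a/cos(a), a)


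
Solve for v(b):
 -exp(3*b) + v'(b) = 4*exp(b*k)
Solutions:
 v(b) = C1 + exp(3*b)/3 + 4*exp(b*k)/k


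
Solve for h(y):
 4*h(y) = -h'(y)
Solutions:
 h(y) = C1*exp(-4*y)


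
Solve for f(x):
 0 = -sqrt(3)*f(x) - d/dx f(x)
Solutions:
 f(x) = C1*exp(-sqrt(3)*x)


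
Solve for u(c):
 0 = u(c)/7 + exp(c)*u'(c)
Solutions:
 u(c) = C1*exp(exp(-c)/7)


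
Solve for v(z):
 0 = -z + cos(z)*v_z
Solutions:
 v(z) = C1 + Integral(z/cos(z), z)


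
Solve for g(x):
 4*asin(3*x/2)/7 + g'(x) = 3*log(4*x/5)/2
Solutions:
 g(x) = C1 + 3*x*log(x)/2 - 4*x*asin(3*x/2)/7 - 3*x*log(5)/2 - 3*x/2 + 3*x*log(2) - 4*sqrt(4 - 9*x^2)/21


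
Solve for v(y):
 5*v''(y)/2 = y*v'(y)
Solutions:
 v(y) = C1 + C2*erfi(sqrt(5)*y/5)


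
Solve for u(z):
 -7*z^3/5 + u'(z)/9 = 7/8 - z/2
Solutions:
 u(z) = C1 + 63*z^4/20 - 9*z^2/4 + 63*z/8


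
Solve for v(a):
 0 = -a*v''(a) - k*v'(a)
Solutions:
 v(a) = C1 + a^(1 - re(k))*(C2*sin(log(a)*Abs(im(k))) + C3*cos(log(a)*im(k)))


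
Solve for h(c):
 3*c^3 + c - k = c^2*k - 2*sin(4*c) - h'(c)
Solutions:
 h(c) = C1 - 3*c^4/4 + c^3*k/3 - c^2/2 + c*k + cos(4*c)/2


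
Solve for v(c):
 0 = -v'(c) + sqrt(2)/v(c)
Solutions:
 v(c) = -sqrt(C1 + 2*sqrt(2)*c)
 v(c) = sqrt(C1 + 2*sqrt(2)*c)


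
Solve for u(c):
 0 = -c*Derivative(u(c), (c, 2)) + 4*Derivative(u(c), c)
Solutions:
 u(c) = C1 + C2*c^5


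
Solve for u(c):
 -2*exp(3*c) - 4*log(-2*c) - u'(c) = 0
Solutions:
 u(c) = C1 - 4*c*log(-c) + 4*c*(1 - log(2)) - 2*exp(3*c)/3


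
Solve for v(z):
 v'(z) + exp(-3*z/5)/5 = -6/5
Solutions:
 v(z) = C1 - 6*z/5 + exp(-3*z/5)/3


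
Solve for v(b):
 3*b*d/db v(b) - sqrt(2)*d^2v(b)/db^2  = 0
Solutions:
 v(b) = C1 + C2*erfi(2^(1/4)*sqrt(3)*b/2)


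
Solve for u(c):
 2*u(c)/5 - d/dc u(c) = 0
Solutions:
 u(c) = C1*exp(2*c/5)


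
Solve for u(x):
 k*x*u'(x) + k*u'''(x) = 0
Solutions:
 u(x) = C1 + Integral(C2*airyai(-x) + C3*airybi(-x), x)


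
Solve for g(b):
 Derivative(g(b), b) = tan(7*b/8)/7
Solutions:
 g(b) = C1 - 8*log(cos(7*b/8))/49


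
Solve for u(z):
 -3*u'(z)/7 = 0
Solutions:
 u(z) = C1


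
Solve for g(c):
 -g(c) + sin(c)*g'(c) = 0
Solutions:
 g(c) = C1*sqrt(cos(c) - 1)/sqrt(cos(c) + 1)


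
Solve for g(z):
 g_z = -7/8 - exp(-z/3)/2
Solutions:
 g(z) = C1 - 7*z/8 + 3*exp(-z/3)/2


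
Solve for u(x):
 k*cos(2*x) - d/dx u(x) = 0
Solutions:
 u(x) = C1 + k*sin(2*x)/2


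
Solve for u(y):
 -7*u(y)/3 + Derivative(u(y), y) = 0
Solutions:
 u(y) = C1*exp(7*y/3)


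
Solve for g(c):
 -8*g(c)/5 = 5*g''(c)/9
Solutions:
 g(c) = C1*sin(6*sqrt(2)*c/5) + C2*cos(6*sqrt(2)*c/5)


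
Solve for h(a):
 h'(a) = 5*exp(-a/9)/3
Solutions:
 h(a) = C1 - 15*exp(-a/9)


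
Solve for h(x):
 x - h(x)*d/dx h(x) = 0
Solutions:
 h(x) = -sqrt(C1 + x^2)
 h(x) = sqrt(C1 + x^2)


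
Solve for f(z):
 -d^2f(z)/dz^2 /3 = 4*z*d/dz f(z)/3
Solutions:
 f(z) = C1 + C2*erf(sqrt(2)*z)


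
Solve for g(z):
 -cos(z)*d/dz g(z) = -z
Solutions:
 g(z) = C1 + Integral(z/cos(z), z)


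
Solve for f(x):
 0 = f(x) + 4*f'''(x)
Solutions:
 f(x) = C3*exp(-2^(1/3)*x/2) + (C1*sin(2^(1/3)*sqrt(3)*x/4) + C2*cos(2^(1/3)*sqrt(3)*x/4))*exp(2^(1/3)*x/4)


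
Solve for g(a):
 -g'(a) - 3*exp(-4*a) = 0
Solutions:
 g(a) = C1 + 3*exp(-4*a)/4


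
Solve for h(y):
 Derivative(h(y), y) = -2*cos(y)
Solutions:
 h(y) = C1 - 2*sin(y)


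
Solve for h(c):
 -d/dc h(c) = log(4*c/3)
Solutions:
 h(c) = C1 - c*log(c) + c*log(3/4) + c


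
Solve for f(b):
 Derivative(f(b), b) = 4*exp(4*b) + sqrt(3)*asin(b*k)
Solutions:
 f(b) = C1 + sqrt(3)*Piecewise((b*asin(b*k) + sqrt(-b^2*k^2 + 1)/k, Ne(k, 0)), (0, True)) + exp(4*b)


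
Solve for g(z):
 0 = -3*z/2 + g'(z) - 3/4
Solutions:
 g(z) = C1 + 3*z^2/4 + 3*z/4


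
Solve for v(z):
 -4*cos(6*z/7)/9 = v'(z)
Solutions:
 v(z) = C1 - 14*sin(6*z/7)/27


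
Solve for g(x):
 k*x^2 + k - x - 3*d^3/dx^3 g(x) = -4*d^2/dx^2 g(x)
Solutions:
 g(x) = C1 + C2*x + C3*exp(4*x/3) - k*x^4/48 + x^3*(2 - 3*k)/48 + x^2*(6 - 17*k)/64


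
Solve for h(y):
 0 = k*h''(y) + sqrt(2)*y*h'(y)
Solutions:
 h(y) = C1 + C2*sqrt(k)*erf(2^(3/4)*y*sqrt(1/k)/2)


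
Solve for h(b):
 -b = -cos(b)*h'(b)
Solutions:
 h(b) = C1 + Integral(b/cos(b), b)


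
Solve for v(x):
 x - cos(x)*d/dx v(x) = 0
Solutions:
 v(x) = C1 + Integral(x/cos(x), x)


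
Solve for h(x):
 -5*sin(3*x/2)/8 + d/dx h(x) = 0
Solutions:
 h(x) = C1 - 5*cos(3*x/2)/12


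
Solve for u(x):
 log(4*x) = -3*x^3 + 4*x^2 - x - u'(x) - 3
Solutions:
 u(x) = C1 - 3*x^4/4 + 4*x^3/3 - x^2/2 - x*log(x) - 2*x - x*log(4)


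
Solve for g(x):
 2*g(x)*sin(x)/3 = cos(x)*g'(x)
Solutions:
 g(x) = C1/cos(x)^(2/3)


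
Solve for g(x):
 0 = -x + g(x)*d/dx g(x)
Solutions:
 g(x) = -sqrt(C1 + x^2)
 g(x) = sqrt(C1 + x^2)


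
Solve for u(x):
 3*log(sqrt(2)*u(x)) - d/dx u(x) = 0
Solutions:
 -2*Integral(1/(2*log(_y) + log(2)), (_y, u(x)))/3 = C1 - x


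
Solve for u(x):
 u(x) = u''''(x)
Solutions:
 u(x) = C1*exp(-x) + C2*exp(x) + C3*sin(x) + C4*cos(x)


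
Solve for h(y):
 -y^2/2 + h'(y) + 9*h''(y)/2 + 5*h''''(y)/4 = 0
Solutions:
 h(y) = C1 + C2*exp(-10^(1/3)*y*(-(5 + sqrt(295))^(1/3) + 3*10^(1/3)/(5 + sqrt(295))^(1/3))/10)*sin(10^(1/3)*sqrt(3)*y*(3*10^(1/3)/(5 + sqrt(295))^(1/3) + (5 + sqrt(295))^(1/3))/10) + C3*exp(-10^(1/3)*y*(-(5 + sqrt(295))^(1/3) + 3*10^(1/3)/(5 + sqrt(295))^(1/3))/10)*cos(10^(1/3)*sqrt(3)*y*(3*10^(1/3)/(5 + sqrt(295))^(1/3) + (5 + sqrt(295))^(1/3))/10) + C4*exp(10^(1/3)*y*(-(5 + sqrt(295))^(1/3) + 3*10^(1/3)/(5 + sqrt(295))^(1/3))/5) + y^3/6 - 9*y^2/4 + 81*y/4


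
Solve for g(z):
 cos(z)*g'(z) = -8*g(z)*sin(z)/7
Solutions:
 g(z) = C1*cos(z)^(8/7)


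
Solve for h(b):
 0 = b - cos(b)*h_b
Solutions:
 h(b) = C1 + Integral(b/cos(b), b)


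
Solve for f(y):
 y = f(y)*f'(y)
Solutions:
 f(y) = -sqrt(C1 + y^2)
 f(y) = sqrt(C1 + y^2)


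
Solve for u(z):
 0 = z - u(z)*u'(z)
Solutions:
 u(z) = -sqrt(C1 + z^2)
 u(z) = sqrt(C1 + z^2)


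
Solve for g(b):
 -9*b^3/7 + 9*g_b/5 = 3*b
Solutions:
 g(b) = C1 + 5*b^4/28 + 5*b^2/6


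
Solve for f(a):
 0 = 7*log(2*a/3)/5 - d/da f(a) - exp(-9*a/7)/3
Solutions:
 f(a) = C1 + 7*a*log(a)/5 + 7*a*(-log(3) - 1 + log(2))/5 + 7*exp(-9*a/7)/27


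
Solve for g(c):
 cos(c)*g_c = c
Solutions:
 g(c) = C1 + Integral(c/cos(c), c)


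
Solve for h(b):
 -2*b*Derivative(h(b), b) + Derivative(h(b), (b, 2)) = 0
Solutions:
 h(b) = C1 + C2*erfi(b)


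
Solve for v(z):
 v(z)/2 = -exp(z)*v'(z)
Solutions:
 v(z) = C1*exp(exp(-z)/2)


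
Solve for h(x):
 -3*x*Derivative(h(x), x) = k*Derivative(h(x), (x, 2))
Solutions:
 h(x) = C1 + C2*sqrt(k)*erf(sqrt(6)*x*sqrt(1/k)/2)


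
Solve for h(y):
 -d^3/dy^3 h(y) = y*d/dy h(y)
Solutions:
 h(y) = C1 + Integral(C2*airyai(-y) + C3*airybi(-y), y)


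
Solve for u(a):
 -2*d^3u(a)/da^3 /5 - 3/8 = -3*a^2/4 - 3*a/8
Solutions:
 u(a) = C1 + C2*a + C3*a^2 + a^5/32 + 5*a^4/128 - 5*a^3/32


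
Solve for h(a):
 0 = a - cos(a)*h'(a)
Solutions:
 h(a) = C1 + Integral(a/cos(a), a)


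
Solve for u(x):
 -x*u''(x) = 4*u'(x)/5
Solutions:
 u(x) = C1 + C2*x^(1/5)


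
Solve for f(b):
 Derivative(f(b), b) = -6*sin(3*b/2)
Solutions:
 f(b) = C1 + 4*cos(3*b/2)


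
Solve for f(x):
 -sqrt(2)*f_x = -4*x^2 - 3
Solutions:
 f(x) = C1 + 2*sqrt(2)*x^3/3 + 3*sqrt(2)*x/2


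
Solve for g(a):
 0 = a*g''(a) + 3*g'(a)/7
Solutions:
 g(a) = C1 + C2*a^(4/7)


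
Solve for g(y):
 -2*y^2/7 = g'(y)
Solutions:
 g(y) = C1 - 2*y^3/21


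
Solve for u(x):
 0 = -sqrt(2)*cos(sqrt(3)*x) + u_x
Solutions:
 u(x) = C1 + sqrt(6)*sin(sqrt(3)*x)/3


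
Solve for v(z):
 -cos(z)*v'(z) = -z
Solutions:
 v(z) = C1 + Integral(z/cos(z), z)


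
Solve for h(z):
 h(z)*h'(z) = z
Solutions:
 h(z) = -sqrt(C1 + z^2)
 h(z) = sqrt(C1 + z^2)


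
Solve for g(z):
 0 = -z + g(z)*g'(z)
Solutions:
 g(z) = -sqrt(C1 + z^2)
 g(z) = sqrt(C1 + z^2)


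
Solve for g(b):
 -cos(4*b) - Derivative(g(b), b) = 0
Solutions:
 g(b) = C1 - sin(4*b)/4


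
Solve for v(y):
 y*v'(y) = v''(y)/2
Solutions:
 v(y) = C1 + C2*erfi(y)


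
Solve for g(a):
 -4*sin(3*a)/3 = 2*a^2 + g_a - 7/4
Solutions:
 g(a) = C1 - 2*a^3/3 + 7*a/4 + 4*cos(3*a)/9


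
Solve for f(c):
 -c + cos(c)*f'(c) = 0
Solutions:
 f(c) = C1 + Integral(c/cos(c), c)


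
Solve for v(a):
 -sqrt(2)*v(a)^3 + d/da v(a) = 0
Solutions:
 v(a) = -sqrt(2)*sqrt(-1/(C1 + sqrt(2)*a))/2
 v(a) = sqrt(2)*sqrt(-1/(C1 + sqrt(2)*a))/2


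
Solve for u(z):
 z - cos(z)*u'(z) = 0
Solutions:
 u(z) = C1 + Integral(z/cos(z), z)


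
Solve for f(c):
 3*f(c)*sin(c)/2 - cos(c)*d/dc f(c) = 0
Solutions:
 f(c) = C1/cos(c)^(3/2)


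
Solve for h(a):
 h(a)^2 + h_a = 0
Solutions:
 h(a) = 1/(C1 + a)


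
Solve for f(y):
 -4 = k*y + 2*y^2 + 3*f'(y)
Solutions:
 f(y) = C1 - k*y^2/6 - 2*y^3/9 - 4*y/3


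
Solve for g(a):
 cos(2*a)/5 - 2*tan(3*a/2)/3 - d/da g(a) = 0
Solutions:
 g(a) = C1 + 4*log(cos(3*a/2))/9 + sin(2*a)/10


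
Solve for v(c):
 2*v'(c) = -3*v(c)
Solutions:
 v(c) = C1*exp(-3*c/2)


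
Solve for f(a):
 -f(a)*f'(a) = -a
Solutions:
 f(a) = -sqrt(C1 + a^2)
 f(a) = sqrt(C1 + a^2)


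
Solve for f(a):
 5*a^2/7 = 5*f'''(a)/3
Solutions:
 f(a) = C1 + C2*a + C3*a^2 + a^5/140


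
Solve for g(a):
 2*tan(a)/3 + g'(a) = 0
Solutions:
 g(a) = C1 + 2*log(cos(a))/3


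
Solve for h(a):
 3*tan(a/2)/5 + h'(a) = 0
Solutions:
 h(a) = C1 + 6*log(cos(a/2))/5


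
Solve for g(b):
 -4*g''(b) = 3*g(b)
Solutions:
 g(b) = C1*sin(sqrt(3)*b/2) + C2*cos(sqrt(3)*b/2)


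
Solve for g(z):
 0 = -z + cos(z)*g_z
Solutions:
 g(z) = C1 + Integral(z/cos(z), z)


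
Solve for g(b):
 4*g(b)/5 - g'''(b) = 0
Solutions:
 g(b) = C3*exp(10^(2/3)*b/5) + (C1*sin(10^(2/3)*sqrt(3)*b/10) + C2*cos(10^(2/3)*sqrt(3)*b/10))*exp(-10^(2/3)*b/10)


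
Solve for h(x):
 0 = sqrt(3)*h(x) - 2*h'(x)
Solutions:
 h(x) = C1*exp(sqrt(3)*x/2)


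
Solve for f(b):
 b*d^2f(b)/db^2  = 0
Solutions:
 f(b) = C1 + C2*b


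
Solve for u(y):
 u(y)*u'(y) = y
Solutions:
 u(y) = -sqrt(C1 + y^2)
 u(y) = sqrt(C1 + y^2)


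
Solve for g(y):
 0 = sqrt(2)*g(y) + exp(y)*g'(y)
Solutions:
 g(y) = C1*exp(sqrt(2)*exp(-y))


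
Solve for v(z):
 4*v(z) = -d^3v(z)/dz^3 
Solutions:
 v(z) = C3*exp(-2^(2/3)*z) + (C1*sin(2^(2/3)*sqrt(3)*z/2) + C2*cos(2^(2/3)*sqrt(3)*z/2))*exp(2^(2/3)*z/2)


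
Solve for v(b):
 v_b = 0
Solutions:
 v(b) = C1


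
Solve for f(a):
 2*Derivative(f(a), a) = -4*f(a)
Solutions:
 f(a) = C1*exp(-2*a)


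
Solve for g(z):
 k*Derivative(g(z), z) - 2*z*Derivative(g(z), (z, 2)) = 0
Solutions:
 g(z) = C1 + z^(re(k)/2 + 1)*(C2*sin(log(z)*Abs(im(k))/2) + C3*cos(log(z)*im(k)/2))


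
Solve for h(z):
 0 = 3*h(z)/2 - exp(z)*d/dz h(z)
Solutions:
 h(z) = C1*exp(-3*exp(-z)/2)


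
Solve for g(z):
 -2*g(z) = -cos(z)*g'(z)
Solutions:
 g(z) = C1*(sin(z) + 1)/(sin(z) - 1)


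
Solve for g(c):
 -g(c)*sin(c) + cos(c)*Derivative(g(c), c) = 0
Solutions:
 g(c) = C1/cos(c)


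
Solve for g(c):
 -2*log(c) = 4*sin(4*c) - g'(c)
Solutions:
 g(c) = C1 + 2*c*log(c) - 2*c - cos(4*c)


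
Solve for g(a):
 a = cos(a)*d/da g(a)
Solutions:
 g(a) = C1 + Integral(a/cos(a), a)


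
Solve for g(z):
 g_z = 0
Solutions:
 g(z) = C1


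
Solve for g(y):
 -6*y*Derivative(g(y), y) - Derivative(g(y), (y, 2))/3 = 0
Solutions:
 g(y) = C1 + C2*erf(3*y)


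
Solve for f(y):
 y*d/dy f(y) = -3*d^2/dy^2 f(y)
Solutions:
 f(y) = C1 + C2*erf(sqrt(6)*y/6)


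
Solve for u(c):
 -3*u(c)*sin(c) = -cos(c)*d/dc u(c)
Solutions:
 u(c) = C1/cos(c)^3


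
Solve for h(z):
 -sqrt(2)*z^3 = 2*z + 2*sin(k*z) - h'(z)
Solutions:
 h(z) = C1 + sqrt(2)*z^4/4 + z^2 - 2*cos(k*z)/k


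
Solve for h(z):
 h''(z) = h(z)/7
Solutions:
 h(z) = C1*exp(-sqrt(7)*z/7) + C2*exp(sqrt(7)*z/7)


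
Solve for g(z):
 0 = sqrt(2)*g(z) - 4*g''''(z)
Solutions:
 g(z) = C1*exp(-2^(5/8)*z/2) + C2*exp(2^(5/8)*z/2) + C3*sin(2^(5/8)*z/2) + C4*cos(2^(5/8)*z/2)


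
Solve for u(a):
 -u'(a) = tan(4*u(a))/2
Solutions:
 u(a) = -asin(C1*exp(-2*a))/4 + pi/4
 u(a) = asin(C1*exp(-2*a))/4


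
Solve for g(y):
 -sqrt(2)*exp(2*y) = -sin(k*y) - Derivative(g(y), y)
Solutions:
 g(y) = C1 + sqrt(2)*exp(2*y)/2 + cos(k*y)/k


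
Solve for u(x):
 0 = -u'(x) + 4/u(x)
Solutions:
 u(x) = -sqrt(C1 + 8*x)
 u(x) = sqrt(C1 + 8*x)


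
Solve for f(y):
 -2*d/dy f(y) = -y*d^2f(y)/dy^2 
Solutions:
 f(y) = C1 + C2*y^3


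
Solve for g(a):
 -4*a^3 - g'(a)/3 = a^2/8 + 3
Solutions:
 g(a) = C1 - 3*a^4 - a^3/8 - 9*a


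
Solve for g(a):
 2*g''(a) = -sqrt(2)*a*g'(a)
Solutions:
 g(a) = C1 + C2*erf(2^(1/4)*a/2)


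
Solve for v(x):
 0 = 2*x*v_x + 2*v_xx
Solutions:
 v(x) = C1 + C2*erf(sqrt(2)*x/2)


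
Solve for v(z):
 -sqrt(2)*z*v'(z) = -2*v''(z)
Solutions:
 v(z) = C1 + C2*erfi(2^(1/4)*z/2)


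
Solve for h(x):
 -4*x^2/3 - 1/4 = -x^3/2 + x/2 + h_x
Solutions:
 h(x) = C1 + x^4/8 - 4*x^3/9 - x^2/4 - x/4


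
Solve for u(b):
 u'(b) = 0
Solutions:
 u(b) = C1


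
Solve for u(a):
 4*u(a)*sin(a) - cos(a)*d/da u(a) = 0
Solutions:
 u(a) = C1/cos(a)^4


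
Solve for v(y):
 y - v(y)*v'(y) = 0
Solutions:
 v(y) = -sqrt(C1 + y^2)
 v(y) = sqrt(C1 + y^2)


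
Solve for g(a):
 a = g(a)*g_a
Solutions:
 g(a) = -sqrt(C1 + a^2)
 g(a) = sqrt(C1 + a^2)


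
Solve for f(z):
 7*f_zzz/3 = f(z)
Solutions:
 f(z) = C3*exp(3^(1/3)*7^(2/3)*z/7) + (C1*sin(3^(5/6)*7^(2/3)*z/14) + C2*cos(3^(5/6)*7^(2/3)*z/14))*exp(-3^(1/3)*7^(2/3)*z/14)


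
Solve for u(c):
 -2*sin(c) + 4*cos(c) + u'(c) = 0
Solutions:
 u(c) = C1 - 4*sin(c) - 2*cos(c)


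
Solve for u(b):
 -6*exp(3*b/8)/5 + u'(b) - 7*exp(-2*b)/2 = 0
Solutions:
 u(b) = C1 + 16*exp(3*b/8)/5 - 7*exp(-2*b)/4


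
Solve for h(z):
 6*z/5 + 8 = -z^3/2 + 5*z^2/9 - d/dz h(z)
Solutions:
 h(z) = C1 - z^4/8 + 5*z^3/27 - 3*z^2/5 - 8*z


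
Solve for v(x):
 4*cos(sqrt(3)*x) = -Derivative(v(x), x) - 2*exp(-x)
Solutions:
 v(x) = C1 - 4*sqrt(3)*sin(sqrt(3)*x)/3 + 2*exp(-x)


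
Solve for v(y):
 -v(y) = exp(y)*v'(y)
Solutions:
 v(y) = C1*exp(exp(-y))


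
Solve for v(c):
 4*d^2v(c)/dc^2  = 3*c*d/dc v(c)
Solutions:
 v(c) = C1 + C2*erfi(sqrt(6)*c/4)


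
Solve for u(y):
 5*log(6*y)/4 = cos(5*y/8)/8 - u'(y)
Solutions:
 u(y) = C1 - 5*y*log(y)/4 - 5*y*log(6)/4 + 5*y/4 + sin(5*y/8)/5


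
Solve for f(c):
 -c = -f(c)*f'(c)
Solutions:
 f(c) = -sqrt(C1 + c^2)
 f(c) = sqrt(C1 + c^2)


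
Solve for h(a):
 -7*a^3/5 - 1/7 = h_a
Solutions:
 h(a) = C1 - 7*a^4/20 - a/7


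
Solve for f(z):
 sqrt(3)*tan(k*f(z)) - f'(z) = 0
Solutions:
 f(z) = Piecewise((-asin(exp(C1*k + sqrt(3)*k*z))/k + pi/k, Ne(k, 0)), (nan, True))
 f(z) = Piecewise((asin(exp(C1*k + sqrt(3)*k*z))/k, Ne(k, 0)), (nan, True))


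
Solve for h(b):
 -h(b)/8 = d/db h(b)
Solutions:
 h(b) = C1*exp(-b/8)


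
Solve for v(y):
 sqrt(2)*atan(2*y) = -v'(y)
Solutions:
 v(y) = C1 - sqrt(2)*(y*atan(2*y) - log(4*y^2 + 1)/4)


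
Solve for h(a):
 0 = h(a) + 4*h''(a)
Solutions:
 h(a) = C1*sin(a/2) + C2*cos(a/2)


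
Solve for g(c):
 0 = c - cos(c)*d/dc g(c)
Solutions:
 g(c) = C1 + Integral(c/cos(c), c)


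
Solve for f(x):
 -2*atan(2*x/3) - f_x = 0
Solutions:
 f(x) = C1 - 2*x*atan(2*x/3) + 3*log(4*x^2 + 9)/2


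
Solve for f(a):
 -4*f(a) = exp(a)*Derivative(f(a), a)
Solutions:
 f(a) = C1*exp(4*exp(-a))


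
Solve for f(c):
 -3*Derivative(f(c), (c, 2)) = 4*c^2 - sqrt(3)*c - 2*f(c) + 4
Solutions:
 f(c) = C1*exp(-sqrt(6)*c/3) + C2*exp(sqrt(6)*c/3) + 2*c^2 - sqrt(3)*c/2 + 8


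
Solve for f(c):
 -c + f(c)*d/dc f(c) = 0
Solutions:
 f(c) = -sqrt(C1 + c^2)
 f(c) = sqrt(C1 + c^2)


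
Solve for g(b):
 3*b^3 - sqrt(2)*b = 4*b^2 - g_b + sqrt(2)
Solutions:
 g(b) = C1 - 3*b^4/4 + 4*b^3/3 + sqrt(2)*b^2/2 + sqrt(2)*b


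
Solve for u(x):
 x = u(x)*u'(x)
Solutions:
 u(x) = -sqrt(C1 + x^2)
 u(x) = sqrt(C1 + x^2)


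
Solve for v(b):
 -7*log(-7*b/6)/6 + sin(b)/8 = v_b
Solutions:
 v(b) = C1 - 7*b*log(-b)/6 - 7*b*log(7)/6 + 7*b/6 + 7*b*log(6)/6 - cos(b)/8


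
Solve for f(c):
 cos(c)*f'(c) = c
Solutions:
 f(c) = C1 + Integral(c/cos(c), c)


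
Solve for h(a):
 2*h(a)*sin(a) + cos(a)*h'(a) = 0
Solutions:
 h(a) = C1*cos(a)^2


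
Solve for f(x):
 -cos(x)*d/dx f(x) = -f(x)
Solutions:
 f(x) = C1*sqrt(sin(x) + 1)/sqrt(sin(x) - 1)


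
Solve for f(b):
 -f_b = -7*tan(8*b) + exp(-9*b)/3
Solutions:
 f(b) = C1 + 7*log(tan(8*b)^2 + 1)/16 + exp(-9*b)/27


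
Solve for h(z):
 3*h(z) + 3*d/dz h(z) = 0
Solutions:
 h(z) = C1*exp(-z)


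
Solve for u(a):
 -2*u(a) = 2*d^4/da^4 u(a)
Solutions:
 u(a) = (C1*sin(sqrt(2)*a/2) + C2*cos(sqrt(2)*a/2))*exp(-sqrt(2)*a/2) + (C3*sin(sqrt(2)*a/2) + C4*cos(sqrt(2)*a/2))*exp(sqrt(2)*a/2)


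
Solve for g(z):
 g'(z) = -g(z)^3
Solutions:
 g(z) = -sqrt(2)*sqrt(-1/(C1 - z))/2
 g(z) = sqrt(2)*sqrt(-1/(C1 - z))/2


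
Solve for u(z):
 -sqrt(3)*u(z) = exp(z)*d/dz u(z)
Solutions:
 u(z) = C1*exp(sqrt(3)*exp(-z))


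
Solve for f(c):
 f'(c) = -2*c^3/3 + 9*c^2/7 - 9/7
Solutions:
 f(c) = C1 - c^4/6 + 3*c^3/7 - 9*c/7


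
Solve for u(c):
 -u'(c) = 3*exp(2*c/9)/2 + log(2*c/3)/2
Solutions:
 u(c) = C1 - c*log(c)/2 + c*(-log(2) + 1 + log(3))/2 - 27*exp(2*c/9)/4


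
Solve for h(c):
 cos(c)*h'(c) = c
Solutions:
 h(c) = C1 + Integral(c/cos(c), c)


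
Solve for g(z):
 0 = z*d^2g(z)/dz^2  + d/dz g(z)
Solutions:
 g(z) = C1 + C2*log(z)


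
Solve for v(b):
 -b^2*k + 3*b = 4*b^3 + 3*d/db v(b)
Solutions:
 v(b) = C1 - b^4/3 - b^3*k/9 + b^2/2


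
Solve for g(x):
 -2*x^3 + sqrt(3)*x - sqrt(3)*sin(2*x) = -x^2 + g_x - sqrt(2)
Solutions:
 g(x) = C1 - x^4/2 + x^3/3 + sqrt(3)*x^2/2 + sqrt(2)*x + sqrt(3)*cos(2*x)/2


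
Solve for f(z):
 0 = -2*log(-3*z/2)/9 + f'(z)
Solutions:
 f(z) = C1 + 2*z*log(-z)/9 + 2*z*(-1 - log(2) + log(3))/9


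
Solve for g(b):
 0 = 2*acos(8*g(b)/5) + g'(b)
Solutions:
 Integral(1/acos(8*_y/5), (_y, g(b))) = C1 - 2*b


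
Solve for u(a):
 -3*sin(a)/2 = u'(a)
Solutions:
 u(a) = C1 + 3*cos(a)/2


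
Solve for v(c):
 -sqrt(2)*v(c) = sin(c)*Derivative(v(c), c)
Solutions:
 v(c) = C1*(cos(c) + 1)^(sqrt(2)/2)/(cos(c) - 1)^(sqrt(2)/2)


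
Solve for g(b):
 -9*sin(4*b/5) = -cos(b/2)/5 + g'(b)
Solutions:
 g(b) = C1 + 2*sin(b/2)/5 + 45*cos(4*b/5)/4


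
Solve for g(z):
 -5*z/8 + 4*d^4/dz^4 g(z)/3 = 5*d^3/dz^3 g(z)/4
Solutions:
 g(z) = C1 + C2*z + C3*z^2 + C4*exp(15*z/16) - z^4/48 - 4*z^3/45


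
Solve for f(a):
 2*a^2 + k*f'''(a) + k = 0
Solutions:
 f(a) = C1 + C2*a + C3*a^2 - a^5/(30*k) - a^3/6


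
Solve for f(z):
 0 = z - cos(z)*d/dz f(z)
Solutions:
 f(z) = C1 + Integral(z/cos(z), z)


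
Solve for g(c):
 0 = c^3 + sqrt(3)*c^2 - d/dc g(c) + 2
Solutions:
 g(c) = C1 + c^4/4 + sqrt(3)*c^3/3 + 2*c


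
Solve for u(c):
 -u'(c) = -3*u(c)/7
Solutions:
 u(c) = C1*exp(3*c/7)


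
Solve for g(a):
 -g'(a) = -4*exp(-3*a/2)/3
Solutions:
 g(a) = C1 - 8*exp(-3*a/2)/9


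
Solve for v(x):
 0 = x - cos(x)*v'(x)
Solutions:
 v(x) = C1 + Integral(x/cos(x), x)


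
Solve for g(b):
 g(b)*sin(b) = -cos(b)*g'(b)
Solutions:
 g(b) = C1*cos(b)


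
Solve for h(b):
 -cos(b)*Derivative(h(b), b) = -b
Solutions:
 h(b) = C1 + Integral(b/cos(b), b)


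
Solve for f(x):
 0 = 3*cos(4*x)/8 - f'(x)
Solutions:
 f(x) = C1 + 3*sin(4*x)/32


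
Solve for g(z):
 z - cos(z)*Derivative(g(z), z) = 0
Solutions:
 g(z) = C1 + Integral(z/cos(z), z)


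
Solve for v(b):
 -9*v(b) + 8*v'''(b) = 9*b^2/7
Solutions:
 v(b) = C3*exp(3^(2/3)*b/2) - b^2/7 + (C1*sin(3*3^(1/6)*b/4) + C2*cos(3*3^(1/6)*b/4))*exp(-3^(2/3)*b/4)


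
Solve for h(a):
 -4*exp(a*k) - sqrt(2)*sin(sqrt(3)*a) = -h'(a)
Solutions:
 h(a) = C1 - sqrt(6)*cos(sqrt(3)*a)/3 + 4*exp(a*k)/k


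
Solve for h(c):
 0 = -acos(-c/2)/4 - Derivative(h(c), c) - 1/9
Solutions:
 h(c) = C1 - c*acos(-c/2)/4 - c/9 - sqrt(4 - c^2)/4


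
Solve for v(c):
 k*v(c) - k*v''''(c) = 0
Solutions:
 v(c) = C1*exp(-c) + C2*exp(c) + C3*sin(c) + C4*cos(c)


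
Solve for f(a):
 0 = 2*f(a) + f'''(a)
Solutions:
 f(a) = C3*exp(-2^(1/3)*a) + (C1*sin(2^(1/3)*sqrt(3)*a/2) + C2*cos(2^(1/3)*sqrt(3)*a/2))*exp(2^(1/3)*a/2)


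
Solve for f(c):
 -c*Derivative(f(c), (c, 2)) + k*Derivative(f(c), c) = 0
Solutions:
 f(c) = C1 + c^(re(k) + 1)*(C2*sin(log(c)*Abs(im(k))) + C3*cos(log(c)*im(k)))


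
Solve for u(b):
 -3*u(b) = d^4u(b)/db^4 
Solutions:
 u(b) = (C1*sin(sqrt(2)*3^(1/4)*b/2) + C2*cos(sqrt(2)*3^(1/4)*b/2))*exp(-sqrt(2)*3^(1/4)*b/2) + (C3*sin(sqrt(2)*3^(1/4)*b/2) + C4*cos(sqrt(2)*3^(1/4)*b/2))*exp(sqrt(2)*3^(1/4)*b/2)


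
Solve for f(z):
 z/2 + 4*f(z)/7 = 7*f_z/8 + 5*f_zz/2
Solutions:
 f(z) = C1*exp(z*(-49 + sqrt(20321))/280) + C2*exp(-z*(49 + sqrt(20321))/280) - 7*z/8 - 343/256


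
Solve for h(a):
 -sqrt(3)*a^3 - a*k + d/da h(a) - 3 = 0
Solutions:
 h(a) = C1 + sqrt(3)*a^4/4 + a^2*k/2 + 3*a


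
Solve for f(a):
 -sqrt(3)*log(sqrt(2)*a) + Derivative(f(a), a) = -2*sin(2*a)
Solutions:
 f(a) = C1 + sqrt(3)*a*(log(a) - 1) + sqrt(3)*a*log(2)/2 + cos(2*a)


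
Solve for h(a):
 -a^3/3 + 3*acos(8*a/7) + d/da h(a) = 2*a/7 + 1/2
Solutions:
 h(a) = C1 + a^4/12 + a^2/7 - 3*a*acos(8*a/7) + a/2 + 3*sqrt(49 - 64*a^2)/8


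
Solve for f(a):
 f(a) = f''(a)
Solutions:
 f(a) = C1*exp(-a) + C2*exp(a)


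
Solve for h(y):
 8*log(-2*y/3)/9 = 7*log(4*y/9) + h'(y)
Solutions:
 h(y) = C1 - 55*y*log(y)/9 + y*(-118*log(2) + 55 + 118*log(3) + 8*I*pi)/9


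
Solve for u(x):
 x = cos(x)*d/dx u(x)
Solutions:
 u(x) = C1 + Integral(x/cos(x), x)


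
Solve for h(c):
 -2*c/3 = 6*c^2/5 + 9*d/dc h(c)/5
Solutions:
 h(c) = C1 - 2*c^3/9 - 5*c^2/27


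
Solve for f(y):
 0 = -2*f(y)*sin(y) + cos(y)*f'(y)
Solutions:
 f(y) = C1/cos(y)^2


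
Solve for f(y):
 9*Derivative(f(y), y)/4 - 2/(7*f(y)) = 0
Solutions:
 f(y) = -sqrt(C1 + 112*y)/21
 f(y) = sqrt(C1 + 112*y)/21


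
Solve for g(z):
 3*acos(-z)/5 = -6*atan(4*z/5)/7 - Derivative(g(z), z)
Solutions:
 g(z) = C1 - 3*z*acos(-z)/5 - 6*z*atan(4*z/5)/7 - 3*sqrt(1 - z^2)/5 + 15*log(16*z^2 + 25)/28


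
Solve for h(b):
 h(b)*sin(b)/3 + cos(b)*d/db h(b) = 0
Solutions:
 h(b) = C1*cos(b)^(1/3)


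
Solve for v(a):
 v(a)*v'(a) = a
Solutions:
 v(a) = -sqrt(C1 + a^2)
 v(a) = sqrt(C1 + a^2)


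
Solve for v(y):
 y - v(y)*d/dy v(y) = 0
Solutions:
 v(y) = -sqrt(C1 + y^2)
 v(y) = sqrt(C1 + y^2)


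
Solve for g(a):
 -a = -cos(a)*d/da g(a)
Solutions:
 g(a) = C1 + Integral(a/cos(a), a)


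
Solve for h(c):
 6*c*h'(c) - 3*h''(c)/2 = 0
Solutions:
 h(c) = C1 + C2*erfi(sqrt(2)*c)


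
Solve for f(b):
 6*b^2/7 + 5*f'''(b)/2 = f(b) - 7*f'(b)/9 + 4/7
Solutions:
 f(b) = C1*exp(15^(1/3)*b*(-(1215 + sqrt(1517385))^(1/3) + 14*15^(1/3)/(1215 + sqrt(1517385))^(1/3))/90)*sin(3^(1/6)*5^(1/3)*b*(42*5^(1/3)/(1215 + sqrt(1517385))^(1/3) + 3^(2/3)*(1215 + sqrt(1517385))^(1/3))/90) + C2*exp(15^(1/3)*b*(-(1215 + sqrt(1517385))^(1/3) + 14*15^(1/3)/(1215 + sqrt(1517385))^(1/3))/90)*cos(3^(1/6)*5^(1/3)*b*(42*5^(1/3)/(1215 + sqrt(1517385))^(1/3) + 3^(2/3)*(1215 + sqrt(1517385))^(1/3))/90) + C3*exp(-15^(1/3)*b*(-(1215 + sqrt(1517385))^(1/3) + 14*15^(1/3)/(1215 + sqrt(1517385))^(1/3))/45) + 6*b^2/7 + 4*b/3 + 88/189


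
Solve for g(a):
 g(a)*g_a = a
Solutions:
 g(a) = -sqrt(C1 + a^2)
 g(a) = sqrt(C1 + a^2)


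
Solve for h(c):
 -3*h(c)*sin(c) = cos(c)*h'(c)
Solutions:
 h(c) = C1*cos(c)^3


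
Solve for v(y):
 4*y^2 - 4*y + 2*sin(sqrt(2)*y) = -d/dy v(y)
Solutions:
 v(y) = C1 - 4*y^3/3 + 2*y^2 + sqrt(2)*cos(sqrt(2)*y)


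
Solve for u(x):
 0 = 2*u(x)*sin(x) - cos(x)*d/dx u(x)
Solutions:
 u(x) = C1/cos(x)^2


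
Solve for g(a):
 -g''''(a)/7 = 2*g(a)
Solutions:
 g(a) = (C1*sin(2^(3/4)*7^(1/4)*a/2) + C2*cos(2^(3/4)*7^(1/4)*a/2))*exp(-2^(3/4)*7^(1/4)*a/2) + (C3*sin(2^(3/4)*7^(1/4)*a/2) + C4*cos(2^(3/4)*7^(1/4)*a/2))*exp(2^(3/4)*7^(1/4)*a/2)


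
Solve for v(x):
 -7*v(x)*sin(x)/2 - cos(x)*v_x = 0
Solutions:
 v(x) = C1*cos(x)^(7/2)


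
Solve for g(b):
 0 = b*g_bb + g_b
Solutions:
 g(b) = C1 + C2*log(b)


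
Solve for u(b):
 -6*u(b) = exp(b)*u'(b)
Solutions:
 u(b) = C1*exp(6*exp(-b))


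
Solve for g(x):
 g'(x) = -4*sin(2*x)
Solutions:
 g(x) = C1 + 2*cos(2*x)


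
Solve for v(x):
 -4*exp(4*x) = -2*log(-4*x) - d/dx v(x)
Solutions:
 v(x) = C1 - 2*x*log(-x) + 2*x*(1 - 2*log(2)) + exp(4*x)


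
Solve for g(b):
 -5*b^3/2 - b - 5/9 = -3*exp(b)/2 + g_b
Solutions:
 g(b) = C1 - 5*b^4/8 - b^2/2 - 5*b/9 + 3*exp(b)/2


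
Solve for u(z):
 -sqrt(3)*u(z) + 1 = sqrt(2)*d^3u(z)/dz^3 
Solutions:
 u(z) = C3*exp(-2^(5/6)*3^(1/6)*z/2) + (C1*sin(2^(5/6)*3^(2/3)*z/4) + C2*cos(2^(5/6)*3^(2/3)*z/4))*exp(2^(5/6)*3^(1/6)*z/4) + sqrt(3)/3


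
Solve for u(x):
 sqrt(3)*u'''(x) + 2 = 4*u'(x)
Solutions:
 u(x) = C1 + C2*exp(-2*3^(3/4)*x/3) + C3*exp(2*3^(3/4)*x/3) + x/2


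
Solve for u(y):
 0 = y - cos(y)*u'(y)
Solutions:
 u(y) = C1 + Integral(y/cos(y), y)


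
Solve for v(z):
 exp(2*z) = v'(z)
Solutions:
 v(z) = C1 + exp(2*z)/2


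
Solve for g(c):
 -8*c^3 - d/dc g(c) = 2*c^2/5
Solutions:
 g(c) = C1 - 2*c^4 - 2*c^3/15


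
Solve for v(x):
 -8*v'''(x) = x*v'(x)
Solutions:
 v(x) = C1 + Integral(C2*airyai(-x/2) + C3*airybi(-x/2), x)


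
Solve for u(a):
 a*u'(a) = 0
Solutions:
 u(a) = C1


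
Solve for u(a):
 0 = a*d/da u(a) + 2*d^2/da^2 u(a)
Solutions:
 u(a) = C1 + C2*erf(a/2)


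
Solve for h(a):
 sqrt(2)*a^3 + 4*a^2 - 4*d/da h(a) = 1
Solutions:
 h(a) = C1 + sqrt(2)*a^4/16 + a^3/3 - a/4


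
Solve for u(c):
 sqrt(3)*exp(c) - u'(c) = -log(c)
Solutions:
 u(c) = C1 + c*log(c) - c + sqrt(3)*exp(c)


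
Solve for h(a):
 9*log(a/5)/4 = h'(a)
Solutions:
 h(a) = C1 + 9*a*log(a)/4 - 9*a*log(5)/4 - 9*a/4


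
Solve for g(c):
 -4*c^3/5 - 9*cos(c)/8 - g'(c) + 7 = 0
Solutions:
 g(c) = C1 - c^4/5 + 7*c - 9*sin(c)/8


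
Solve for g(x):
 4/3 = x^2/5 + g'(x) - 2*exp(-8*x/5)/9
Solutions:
 g(x) = C1 - x^3/15 + 4*x/3 - 5*exp(-8*x/5)/36


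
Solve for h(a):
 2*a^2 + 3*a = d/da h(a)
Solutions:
 h(a) = C1 + 2*a^3/3 + 3*a^2/2


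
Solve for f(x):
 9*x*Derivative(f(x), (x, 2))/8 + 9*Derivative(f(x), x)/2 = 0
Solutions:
 f(x) = C1 + C2/x^3


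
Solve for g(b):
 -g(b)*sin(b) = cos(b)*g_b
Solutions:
 g(b) = C1*cos(b)


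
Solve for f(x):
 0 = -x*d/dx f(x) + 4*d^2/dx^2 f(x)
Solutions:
 f(x) = C1 + C2*erfi(sqrt(2)*x/4)


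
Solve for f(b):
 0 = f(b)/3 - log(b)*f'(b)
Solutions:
 f(b) = C1*exp(li(b)/3)


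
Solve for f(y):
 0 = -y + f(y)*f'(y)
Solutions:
 f(y) = -sqrt(C1 + y^2)
 f(y) = sqrt(C1 + y^2)


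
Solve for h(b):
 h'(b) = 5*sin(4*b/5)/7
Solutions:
 h(b) = C1 - 25*cos(4*b/5)/28


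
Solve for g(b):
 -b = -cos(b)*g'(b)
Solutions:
 g(b) = C1 + Integral(b/cos(b), b)


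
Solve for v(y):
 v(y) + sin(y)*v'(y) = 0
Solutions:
 v(y) = C1*sqrt(cos(y) + 1)/sqrt(cos(y) - 1)


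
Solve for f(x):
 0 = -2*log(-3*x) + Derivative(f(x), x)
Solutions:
 f(x) = C1 + 2*x*log(-x) + 2*x*(-1 + log(3))


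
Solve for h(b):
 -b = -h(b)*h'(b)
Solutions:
 h(b) = -sqrt(C1 + b^2)
 h(b) = sqrt(C1 + b^2)


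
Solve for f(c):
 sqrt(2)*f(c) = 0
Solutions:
 f(c) = 0


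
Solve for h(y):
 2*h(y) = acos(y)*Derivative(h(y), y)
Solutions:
 h(y) = C1*exp(2*Integral(1/acos(y), y))


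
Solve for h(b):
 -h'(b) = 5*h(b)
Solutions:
 h(b) = C1*exp(-5*b)


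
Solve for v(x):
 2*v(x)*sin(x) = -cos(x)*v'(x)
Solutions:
 v(x) = C1*cos(x)^2


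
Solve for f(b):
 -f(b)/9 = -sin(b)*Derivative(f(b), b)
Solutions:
 f(b) = C1*(cos(b) - 1)^(1/18)/(cos(b) + 1)^(1/18)


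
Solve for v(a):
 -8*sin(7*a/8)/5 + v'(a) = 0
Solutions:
 v(a) = C1 - 64*cos(7*a/8)/35


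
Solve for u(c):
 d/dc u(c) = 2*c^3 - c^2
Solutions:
 u(c) = C1 + c^4/2 - c^3/3


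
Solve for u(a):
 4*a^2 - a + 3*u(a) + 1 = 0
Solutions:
 u(a) = -4*a^2/3 + a/3 - 1/3


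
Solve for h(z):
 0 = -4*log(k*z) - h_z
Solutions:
 h(z) = C1 - 4*z*log(k*z) + 4*z


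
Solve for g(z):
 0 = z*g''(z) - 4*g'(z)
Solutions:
 g(z) = C1 + C2*z^5


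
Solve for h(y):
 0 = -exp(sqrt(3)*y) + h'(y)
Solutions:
 h(y) = C1 + sqrt(3)*exp(sqrt(3)*y)/3


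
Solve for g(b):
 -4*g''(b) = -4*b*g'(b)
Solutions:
 g(b) = C1 + C2*erfi(sqrt(2)*b/2)


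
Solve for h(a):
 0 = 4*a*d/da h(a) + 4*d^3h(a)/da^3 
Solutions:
 h(a) = C1 + Integral(C2*airyai(-a) + C3*airybi(-a), a)


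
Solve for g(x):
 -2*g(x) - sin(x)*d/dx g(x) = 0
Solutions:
 g(x) = C1*(cos(x) + 1)/(cos(x) - 1)


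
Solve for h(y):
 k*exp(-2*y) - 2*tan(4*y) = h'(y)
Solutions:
 h(y) = C1 - k*exp(-2*y)/2 - log(tan(4*y)^2 + 1)/4


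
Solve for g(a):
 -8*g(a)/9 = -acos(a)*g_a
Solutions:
 g(a) = C1*exp(8*Integral(1/acos(a), a)/9)


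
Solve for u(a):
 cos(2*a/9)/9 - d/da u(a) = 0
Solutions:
 u(a) = C1 + sin(2*a/9)/2


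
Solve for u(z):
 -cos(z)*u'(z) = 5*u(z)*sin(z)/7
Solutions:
 u(z) = C1*cos(z)^(5/7)


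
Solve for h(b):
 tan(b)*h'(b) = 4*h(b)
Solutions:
 h(b) = C1*sin(b)^4


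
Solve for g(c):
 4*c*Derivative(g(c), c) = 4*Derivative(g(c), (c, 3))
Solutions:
 g(c) = C1 + Integral(C2*airyai(c) + C3*airybi(c), c)


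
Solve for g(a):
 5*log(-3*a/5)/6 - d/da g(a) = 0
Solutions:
 g(a) = C1 + 5*a*log(-a)/6 + 5*a*(-log(5) - 1 + log(3))/6


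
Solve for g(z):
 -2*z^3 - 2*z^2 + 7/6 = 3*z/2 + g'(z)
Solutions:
 g(z) = C1 - z^4/2 - 2*z^3/3 - 3*z^2/4 + 7*z/6


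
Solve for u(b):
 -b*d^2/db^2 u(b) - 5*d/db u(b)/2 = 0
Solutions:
 u(b) = C1 + C2/b^(3/2)


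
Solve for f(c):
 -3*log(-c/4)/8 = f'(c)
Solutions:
 f(c) = C1 - 3*c*log(-c)/8 + 3*c*(1 + 2*log(2))/8


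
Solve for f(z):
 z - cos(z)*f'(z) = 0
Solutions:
 f(z) = C1 + Integral(z/cos(z), z)


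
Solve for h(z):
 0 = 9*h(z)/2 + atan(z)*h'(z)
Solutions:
 h(z) = C1*exp(-9*Integral(1/atan(z), z)/2)


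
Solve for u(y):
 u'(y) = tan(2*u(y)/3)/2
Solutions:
 u(y) = -3*asin(C1*exp(y/3))/2 + 3*pi/2
 u(y) = 3*asin(C1*exp(y/3))/2


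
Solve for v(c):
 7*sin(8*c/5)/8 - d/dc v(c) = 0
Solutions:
 v(c) = C1 - 35*cos(8*c/5)/64


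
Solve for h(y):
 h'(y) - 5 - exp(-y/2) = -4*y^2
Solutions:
 h(y) = C1 - 4*y^3/3 + 5*y - 2*exp(-y/2)


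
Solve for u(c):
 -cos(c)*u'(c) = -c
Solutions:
 u(c) = C1 + Integral(c/cos(c), c)


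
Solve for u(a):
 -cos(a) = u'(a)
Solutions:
 u(a) = C1 - sin(a)


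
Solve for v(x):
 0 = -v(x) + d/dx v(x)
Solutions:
 v(x) = C1*exp(x)


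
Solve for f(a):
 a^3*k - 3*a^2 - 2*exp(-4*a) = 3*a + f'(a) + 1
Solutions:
 f(a) = C1 + a^4*k/4 - a^3 - 3*a^2/2 - a + exp(-4*a)/2


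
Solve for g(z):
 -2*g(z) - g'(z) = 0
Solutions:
 g(z) = C1*exp(-2*z)


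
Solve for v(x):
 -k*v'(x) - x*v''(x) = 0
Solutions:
 v(x) = C1 + x^(1 - re(k))*(C2*sin(log(x)*Abs(im(k))) + C3*cos(log(x)*im(k)))


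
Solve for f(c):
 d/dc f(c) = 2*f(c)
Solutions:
 f(c) = C1*exp(2*c)


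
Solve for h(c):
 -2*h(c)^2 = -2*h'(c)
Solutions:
 h(c) = -1/(C1 + c)


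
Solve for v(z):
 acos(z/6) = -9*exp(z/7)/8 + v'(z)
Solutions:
 v(z) = C1 + z*acos(z/6) - sqrt(36 - z^2) + 63*exp(z/7)/8


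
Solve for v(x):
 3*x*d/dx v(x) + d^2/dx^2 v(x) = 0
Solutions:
 v(x) = C1 + C2*erf(sqrt(6)*x/2)


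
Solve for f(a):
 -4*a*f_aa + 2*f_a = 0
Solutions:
 f(a) = C1 + C2*a^(3/2)


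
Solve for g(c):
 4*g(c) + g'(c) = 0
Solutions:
 g(c) = C1*exp(-4*c)


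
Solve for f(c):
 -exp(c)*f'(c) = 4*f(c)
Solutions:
 f(c) = C1*exp(4*exp(-c))


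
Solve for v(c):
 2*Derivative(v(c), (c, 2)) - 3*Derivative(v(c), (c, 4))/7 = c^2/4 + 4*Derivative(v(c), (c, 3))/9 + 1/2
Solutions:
 v(c) = C1 + C2*c + C3*exp(c*(-14 + sqrt(3598))/27) + C4*exp(-c*(14 + sqrt(3598))/27) + c^4/96 + c^3/108 + 1433*c^2/9072


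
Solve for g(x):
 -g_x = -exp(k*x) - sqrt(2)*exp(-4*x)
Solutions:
 g(x) = C1 - sqrt(2)*exp(-4*x)/4 + exp(k*x)/k


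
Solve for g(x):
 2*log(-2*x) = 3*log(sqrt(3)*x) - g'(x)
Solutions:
 g(x) = C1 + x*log(x) + x*(-2*log(2) - 1 + 3*log(3)/2 - 2*I*pi)


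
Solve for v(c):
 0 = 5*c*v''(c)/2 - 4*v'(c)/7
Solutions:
 v(c) = C1 + C2*c^(43/35)


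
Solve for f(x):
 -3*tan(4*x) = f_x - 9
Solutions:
 f(x) = C1 + 9*x + 3*log(cos(4*x))/4


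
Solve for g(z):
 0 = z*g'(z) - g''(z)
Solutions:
 g(z) = C1 + C2*erfi(sqrt(2)*z/2)


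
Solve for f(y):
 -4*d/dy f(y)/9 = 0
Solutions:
 f(y) = C1


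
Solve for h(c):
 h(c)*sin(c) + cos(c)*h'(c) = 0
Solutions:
 h(c) = C1*cos(c)


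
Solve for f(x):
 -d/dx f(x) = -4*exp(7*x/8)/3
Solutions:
 f(x) = C1 + 32*exp(7*x/8)/21


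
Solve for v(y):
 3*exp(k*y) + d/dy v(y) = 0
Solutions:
 v(y) = C1 - 3*exp(k*y)/k


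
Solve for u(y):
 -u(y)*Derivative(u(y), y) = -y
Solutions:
 u(y) = -sqrt(C1 + y^2)
 u(y) = sqrt(C1 + y^2)


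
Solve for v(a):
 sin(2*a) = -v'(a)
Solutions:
 v(a) = C1 + cos(2*a)/2


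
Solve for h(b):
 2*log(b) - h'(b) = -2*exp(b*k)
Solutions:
 h(b) = C1 + 2*b*log(b) - 2*b + Piecewise((2*exp(b*k)/k, Ne(k, 0)), (2*b, True))


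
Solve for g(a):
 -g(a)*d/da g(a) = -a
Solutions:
 g(a) = -sqrt(C1 + a^2)
 g(a) = sqrt(C1 + a^2)


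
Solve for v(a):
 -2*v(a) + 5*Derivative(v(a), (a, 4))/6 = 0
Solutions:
 v(a) = C1*exp(-sqrt(2)*3^(1/4)*5^(3/4)*a/5) + C2*exp(sqrt(2)*3^(1/4)*5^(3/4)*a/5) + C3*sin(sqrt(2)*3^(1/4)*5^(3/4)*a/5) + C4*cos(sqrt(2)*3^(1/4)*5^(3/4)*a/5)


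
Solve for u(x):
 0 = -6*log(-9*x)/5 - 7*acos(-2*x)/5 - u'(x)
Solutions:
 u(x) = C1 - 6*x*log(-x)/5 - 7*x*acos(-2*x)/5 - 12*x*log(3)/5 + 6*x/5 - 7*sqrt(1 - 4*x^2)/10


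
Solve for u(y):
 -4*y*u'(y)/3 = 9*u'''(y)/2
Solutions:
 u(y) = C1 + Integral(C2*airyai(-2*y/3) + C3*airybi(-2*y/3), y)


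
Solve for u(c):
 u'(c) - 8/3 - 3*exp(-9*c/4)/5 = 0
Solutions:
 u(c) = C1 + 8*c/3 - 4*exp(-9*c/4)/15


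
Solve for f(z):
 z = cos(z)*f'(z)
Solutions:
 f(z) = C1 + Integral(z/cos(z), z)


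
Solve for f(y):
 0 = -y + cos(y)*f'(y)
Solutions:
 f(y) = C1 + Integral(y/cos(y), y)


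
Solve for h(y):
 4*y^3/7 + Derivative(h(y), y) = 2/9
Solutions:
 h(y) = C1 - y^4/7 + 2*y/9


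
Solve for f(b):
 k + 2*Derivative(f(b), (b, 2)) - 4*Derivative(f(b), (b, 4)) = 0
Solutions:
 f(b) = C1 + C2*b + C3*exp(-sqrt(2)*b/2) + C4*exp(sqrt(2)*b/2) - b^2*k/4


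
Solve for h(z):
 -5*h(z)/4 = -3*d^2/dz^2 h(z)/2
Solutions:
 h(z) = C1*exp(-sqrt(30)*z/6) + C2*exp(sqrt(30)*z/6)


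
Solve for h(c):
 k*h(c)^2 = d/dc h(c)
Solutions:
 h(c) = -1/(C1 + c*k)


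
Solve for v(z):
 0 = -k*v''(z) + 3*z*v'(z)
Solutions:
 v(z) = C1 + C2*erf(sqrt(6)*z*sqrt(-1/k)/2)/sqrt(-1/k)


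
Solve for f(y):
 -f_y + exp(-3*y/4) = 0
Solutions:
 f(y) = C1 - 4*exp(-3*y/4)/3


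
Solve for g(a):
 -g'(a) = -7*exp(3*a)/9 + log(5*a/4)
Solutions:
 g(a) = C1 - a*log(a) + a*(-log(5) + 1 + 2*log(2)) + 7*exp(3*a)/27


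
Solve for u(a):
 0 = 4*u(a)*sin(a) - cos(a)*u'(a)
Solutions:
 u(a) = C1/cos(a)^4


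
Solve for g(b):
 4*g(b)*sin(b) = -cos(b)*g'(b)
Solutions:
 g(b) = C1*cos(b)^4


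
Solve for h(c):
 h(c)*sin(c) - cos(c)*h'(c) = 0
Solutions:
 h(c) = C1/cos(c)


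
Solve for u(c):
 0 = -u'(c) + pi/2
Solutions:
 u(c) = C1 + pi*c/2


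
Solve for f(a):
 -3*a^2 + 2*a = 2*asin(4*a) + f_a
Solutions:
 f(a) = C1 - a^3 + a^2 - 2*a*asin(4*a) - sqrt(1 - 16*a^2)/2


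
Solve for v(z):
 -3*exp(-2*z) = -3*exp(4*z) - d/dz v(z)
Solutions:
 v(z) = C1 - 3*exp(4*z)/4 - 3*exp(-2*z)/2


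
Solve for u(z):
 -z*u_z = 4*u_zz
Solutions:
 u(z) = C1 + C2*erf(sqrt(2)*z/4)


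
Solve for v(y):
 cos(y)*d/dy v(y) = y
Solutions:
 v(y) = C1 + Integral(y/cos(y), y)


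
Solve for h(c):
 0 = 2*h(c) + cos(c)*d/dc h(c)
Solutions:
 h(c) = C1*(sin(c) - 1)/(sin(c) + 1)


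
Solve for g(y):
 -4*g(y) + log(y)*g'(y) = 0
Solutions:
 g(y) = C1*exp(4*li(y))


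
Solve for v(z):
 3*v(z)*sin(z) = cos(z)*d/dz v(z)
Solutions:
 v(z) = C1/cos(z)^3


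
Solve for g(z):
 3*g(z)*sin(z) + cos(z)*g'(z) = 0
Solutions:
 g(z) = C1*cos(z)^3


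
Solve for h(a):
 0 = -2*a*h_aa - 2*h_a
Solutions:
 h(a) = C1 + C2*log(a)


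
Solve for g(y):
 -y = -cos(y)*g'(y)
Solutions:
 g(y) = C1 + Integral(y/cos(y), y)


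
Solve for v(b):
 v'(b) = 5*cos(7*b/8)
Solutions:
 v(b) = C1 + 40*sin(7*b/8)/7
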